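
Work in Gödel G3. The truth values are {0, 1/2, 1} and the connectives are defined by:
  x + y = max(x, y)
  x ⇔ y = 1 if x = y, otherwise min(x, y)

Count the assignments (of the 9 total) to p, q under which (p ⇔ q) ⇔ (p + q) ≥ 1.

1

p = 0, q = 0 ↦ 0  <
p = 0, q = 1/2 ↦ 0  <
p = 0, q = 1 ↦ 0  <
p = 1/2, q = 0 ↦ 0  <
p = 1/2, q = 1/2 ↦ 1/2  <
p = 1/2, q = 1 ↦ 1/2  <
p = 1, q = 0 ↦ 0  <
p = 1, q = 1/2 ↦ 1/2  <
p = 1, q = 1 ↦ 1  ≥
So 1 of the 9 assignments meets the threshold.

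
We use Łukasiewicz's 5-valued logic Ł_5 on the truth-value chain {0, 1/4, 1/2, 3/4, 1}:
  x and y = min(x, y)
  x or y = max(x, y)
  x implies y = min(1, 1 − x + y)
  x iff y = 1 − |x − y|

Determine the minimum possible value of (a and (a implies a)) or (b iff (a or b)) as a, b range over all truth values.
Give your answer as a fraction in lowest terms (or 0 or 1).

Take a = 1/2, b = 0:
a implies a = 1/2 implies 1/2 = 1
a and (a implies a) = 1/2 and 1 = 1/2
a or b = 1/2 or 0 = 1/2
b iff (a or b) = 0 iff 1/2 = 1/2
(a and (a implies a)) or (b iff (a or b)) = 1/2 or 1/2 = 1/2
No assignment yields a value below 1/2, so this is the minimum.

1/2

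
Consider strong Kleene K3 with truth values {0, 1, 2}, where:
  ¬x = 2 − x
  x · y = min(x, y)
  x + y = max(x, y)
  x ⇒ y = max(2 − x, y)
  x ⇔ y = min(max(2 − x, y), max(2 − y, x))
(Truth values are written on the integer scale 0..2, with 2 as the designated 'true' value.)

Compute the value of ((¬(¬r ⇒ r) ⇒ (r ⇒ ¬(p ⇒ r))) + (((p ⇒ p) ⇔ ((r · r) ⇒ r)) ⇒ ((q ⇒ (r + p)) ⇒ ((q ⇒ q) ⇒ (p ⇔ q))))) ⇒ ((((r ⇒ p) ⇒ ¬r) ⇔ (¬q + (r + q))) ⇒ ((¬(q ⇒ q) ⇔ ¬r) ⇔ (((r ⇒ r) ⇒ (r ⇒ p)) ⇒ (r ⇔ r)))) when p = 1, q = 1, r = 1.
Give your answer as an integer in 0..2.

¬r = ¬1 = 1
¬r ⇒ r = 1 ⇒ 1 = 1
¬(¬r ⇒ r) = ¬1 = 1
p ⇒ r = 1 ⇒ 1 = 1
¬(p ⇒ r) = ¬1 = 1
r ⇒ ¬(p ⇒ r) = 1 ⇒ 1 = 1
¬(¬r ⇒ r) ⇒ (r ⇒ ¬(p ⇒ r)) = 1 ⇒ 1 = 1
p ⇒ p = 1 ⇒ 1 = 1
r · r = 1 · 1 = 1
(r · r) ⇒ r = 1 ⇒ 1 = 1
(p ⇒ p) ⇔ ((r · r) ⇒ r) = 1 ⇔ 1 = 1
r + p = 1 + 1 = 1
q ⇒ (r + p) = 1 ⇒ 1 = 1
q ⇒ q = 1 ⇒ 1 = 1
p ⇔ q = 1 ⇔ 1 = 1
(q ⇒ q) ⇒ (p ⇔ q) = 1 ⇒ 1 = 1
(q ⇒ (r + p)) ⇒ ((q ⇒ q) ⇒ (p ⇔ q)) = 1 ⇒ 1 = 1
((p ⇒ p) ⇔ ((r · r) ⇒ r)) ⇒ ((q ⇒ (r + p)) ⇒ ((q ⇒ q) ⇒ (p ⇔ q))) = 1 ⇒ 1 = 1
(¬(¬r ⇒ r) ⇒ (r ⇒ ¬(p ⇒ r))) + (((p ⇒ p) ⇔ ((r · r) ⇒ r)) ⇒ ((q ⇒ (r + p)) ⇒ ((q ⇒ q) ⇒ (p ⇔ q)))) = 1 + 1 = 1
r ⇒ p = 1 ⇒ 1 = 1
¬r = ¬1 = 1
(r ⇒ p) ⇒ ¬r = 1 ⇒ 1 = 1
¬q = ¬1 = 1
r + q = 1 + 1 = 1
¬q + (r + q) = 1 + 1 = 1
((r ⇒ p) ⇒ ¬r) ⇔ (¬q + (r + q)) = 1 ⇔ 1 = 1
q ⇒ q = 1 ⇒ 1 = 1
¬(q ⇒ q) = ¬1 = 1
¬r = ¬1 = 1
¬(q ⇒ q) ⇔ ¬r = 1 ⇔ 1 = 1
r ⇒ r = 1 ⇒ 1 = 1
r ⇒ p = 1 ⇒ 1 = 1
(r ⇒ r) ⇒ (r ⇒ p) = 1 ⇒ 1 = 1
r ⇔ r = 1 ⇔ 1 = 1
((r ⇒ r) ⇒ (r ⇒ p)) ⇒ (r ⇔ r) = 1 ⇒ 1 = 1
(¬(q ⇒ q) ⇔ ¬r) ⇔ (((r ⇒ r) ⇒ (r ⇒ p)) ⇒ (r ⇔ r)) = 1 ⇔ 1 = 1
(((r ⇒ p) ⇒ ¬r) ⇔ (¬q + (r + q))) ⇒ ((¬(q ⇒ q) ⇔ ¬r) ⇔ (((r ⇒ r) ⇒ (r ⇒ p)) ⇒ (r ⇔ r))) = 1 ⇒ 1 = 1
((¬(¬r ⇒ r) ⇒ (r ⇒ ¬(p ⇒ r))) + (((p ⇒ p) ⇔ ((r · r) ⇒ r)) ⇒ ((q ⇒ (r + p)) ⇒ ((q ⇒ q) ⇒ (p ⇔ q))))) ⇒ ((((r ⇒ p) ⇒ ¬r) ⇔ (¬q + (r + q))) ⇒ ((¬(q ⇒ q) ⇔ ¬r) ⇔ (((r ⇒ r) ⇒ (r ⇒ p)) ⇒ (r ⇔ r)))) = 1 ⇒ 1 = 1

1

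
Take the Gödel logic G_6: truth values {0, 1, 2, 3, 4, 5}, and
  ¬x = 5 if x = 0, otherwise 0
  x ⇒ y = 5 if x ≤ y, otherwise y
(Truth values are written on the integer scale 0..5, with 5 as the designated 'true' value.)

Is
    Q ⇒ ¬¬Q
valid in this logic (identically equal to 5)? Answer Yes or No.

Yes

Q = 0 ↦ 5
Q = 1 ↦ 5
Q = 2 ↦ 5
Q = 3 ↦ 5
Q = 4 ↦ 5
Q = 5 ↦ 5
Every assignment gives a value ≥ 5.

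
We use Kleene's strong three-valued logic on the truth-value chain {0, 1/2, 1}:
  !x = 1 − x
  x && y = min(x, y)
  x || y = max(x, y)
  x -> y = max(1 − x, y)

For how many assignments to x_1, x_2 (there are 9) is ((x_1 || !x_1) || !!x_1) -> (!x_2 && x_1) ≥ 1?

1

x_1 = 0, x_2 = 0 ↦ 0  <
x_1 = 0, x_2 = 1/2 ↦ 0  <
x_1 = 0, x_2 = 1 ↦ 0  <
x_1 = 1/2, x_2 = 0 ↦ 1/2  <
x_1 = 1/2, x_2 = 1/2 ↦ 1/2  <
x_1 = 1/2, x_2 = 1 ↦ 1/2  <
x_1 = 1, x_2 = 0 ↦ 1  ≥
x_1 = 1, x_2 = 1/2 ↦ 1/2  <
x_1 = 1, x_2 = 1 ↦ 0  <
So 1 of the 9 assignments meets the threshold.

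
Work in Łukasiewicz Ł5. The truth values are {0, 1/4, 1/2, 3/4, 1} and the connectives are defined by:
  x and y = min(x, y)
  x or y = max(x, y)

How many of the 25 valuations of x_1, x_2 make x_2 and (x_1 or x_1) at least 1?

value 1: 1 assignment (counts)
value 3/4: 3 assignments
value 1/2: 5 assignments
value 1/4: 7 assignments
value 0: 9 assignments
So 1 of the 25 assignments meets the threshold.

1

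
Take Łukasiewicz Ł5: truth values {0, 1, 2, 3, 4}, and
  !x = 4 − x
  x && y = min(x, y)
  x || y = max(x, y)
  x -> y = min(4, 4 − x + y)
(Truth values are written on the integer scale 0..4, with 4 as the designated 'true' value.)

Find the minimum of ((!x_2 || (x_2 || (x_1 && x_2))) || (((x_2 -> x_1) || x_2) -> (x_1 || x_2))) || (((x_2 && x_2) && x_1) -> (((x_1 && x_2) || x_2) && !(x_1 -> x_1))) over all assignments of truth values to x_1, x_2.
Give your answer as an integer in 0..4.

Take x_1 = 2, x_2 = 2:
!x_2 = !2 = 2
x_1 && x_2 = 2 && 2 = 2
x_2 || (x_1 && x_2) = 2 || 2 = 2
!x_2 || (x_2 || (x_1 && x_2)) = 2 || 2 = 2
x_2 -> x_1 = 2 -> 2 = 4
(x_2 -> x_1) || x_2 = 4 || 2 = 4
x_1 || x_2 = 2 || 2 = 2
((x_2 -> x_1) || x_2) -> (x_1 || x_2) = 4 -> 2 = 2
(!x_2 || (x_2 || (x_1 && x_2))) || (((x_2 -> x_1) || x_2) -> (x_1 || x_2)) = 2 || 2 = 2
x_2 && x_2 = 2 && 2 = 2
(x_2 && x_2) && x_1 = 2 && 2 = 2
x_1 && x_2 = 2 && 2 = 2
(x_1 && x_2) || x_2 = 2 || 2 = 2
x_1 -> x_1 = 2 -> 2 = 4
!(x_1 -> x_1) = !4 = 0
((x_1 && x_2) || x_2) && !(x_1 -> x_1) = 2 && 0 = 0
((x_2 && x_2) && x_1) -> (((x_1 && x_2) || x_2) && !(x_1 -> x_1)) = 2 -> 0 = 2
((!x_2 || (x_2 || (x_1 && x_2))) || (((x_2 -> x_1) || x_2) -> (x_1 || x_2))) || (((x_2 && x_2) && x_1) -> (((x_1 && x_2) || x_2) && !(x_1 -> x_1))) = 2 || 2 = 2
No assignment yields a value below 2, so this is the minimum.

2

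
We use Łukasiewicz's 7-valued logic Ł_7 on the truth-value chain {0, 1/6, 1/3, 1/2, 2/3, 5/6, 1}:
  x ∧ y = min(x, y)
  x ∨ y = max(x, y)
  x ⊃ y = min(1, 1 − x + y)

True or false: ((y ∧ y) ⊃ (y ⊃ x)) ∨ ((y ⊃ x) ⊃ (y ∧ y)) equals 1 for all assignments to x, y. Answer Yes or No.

At x = 1/2, y = 1, for instance:
y ∧ y = 1 ∧ 1 = 1
y ⊃ x = 1 ⊃ 1/2 = 1/2
(y ∧ y) ⊃ (y ⊃ x) = 1 ⊃ 1/2 = 1/2
(y ⊃ x) ⊃ (y ∧ y) = 1/2 ⊃ 1 = 1
((y ∧ y) ⊃ (y ⊃ x)) ∨ ((y ⊃ x) ⊃ (y ∧ y)) = 1/2 ∨ 1 = 1
and checking the remaining 48 assignments likewise gives ≥ 1 in every case.

Yes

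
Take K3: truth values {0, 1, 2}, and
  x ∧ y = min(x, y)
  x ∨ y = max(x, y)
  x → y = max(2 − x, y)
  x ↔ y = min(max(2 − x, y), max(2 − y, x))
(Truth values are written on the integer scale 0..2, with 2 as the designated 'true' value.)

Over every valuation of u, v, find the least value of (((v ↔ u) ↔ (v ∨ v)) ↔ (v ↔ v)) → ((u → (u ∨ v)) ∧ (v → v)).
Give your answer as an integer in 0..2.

1

Take u = 0, v = 1:
v ↔ u = 1 ↔ 0 = 1
v ∨ v = 1 ∨ 1 = 1
(v ↔ u) ↔ (v ∨ v) = 1 ↔ 1 = 1
v ↔ v = 1 ↔ 1 = 1
((v ↔ u) ↔ (v ∨ v)) ↔ (v ↔ v) = 1 ↔ 1 = 1
u ∨ v = 0 ∨ 1 = 1
u → (u ∨ v) = 0 → 1 = 2
v → v = 1 → 1 = 1
(u → (u ∨ v)) ∧ (v → v) = 2 ∧ 1 = 1
(((v ↔ u) ↔ (v ∨ v)) ↔ (v ↔ v)) → ((u → (u ∨ v)) ∧ (v → v)) = 1 → 1 = 1
No assignment yields a value below 1, so this is the minimum.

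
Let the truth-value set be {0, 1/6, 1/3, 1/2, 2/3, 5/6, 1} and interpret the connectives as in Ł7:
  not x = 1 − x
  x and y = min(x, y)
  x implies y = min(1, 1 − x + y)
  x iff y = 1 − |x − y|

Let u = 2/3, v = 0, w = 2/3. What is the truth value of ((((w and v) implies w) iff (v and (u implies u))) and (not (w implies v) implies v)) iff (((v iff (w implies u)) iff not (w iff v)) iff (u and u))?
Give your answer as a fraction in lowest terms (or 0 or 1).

1/3

w and v = 2/3 and 0 = 0
(w and v) implies w = 0 implies 2/3 = 1
u implies u = 2/3 implies 2/3 = 1
v and (u implies u) = 0 and 1 = 0
((w and v) implies w) iff (v and (u implies u)) = 1 iff 0 = 0
w implies v = 2/3 implies 0 = 1/3
not (w implies v) = not 1/3 = 2/3
not (w implies v) implies v = 2/3 implies 0 = 1/3
(((w and v) implies w) iff (v and (u implies u))) and (not (w implies v) implies v) = 0 and 1/3 = 0
w implies u = 2/3 implies 2/3 = 1
v iff (w implies u) = 0 iff 1 = 0
w iff v = 2/3 iff 0 = 1/3
not (w iff v) = not 1/3 = 2/3
(v iff (w implies u)) iff not (w iff v) = 0 iff 2/3 = 1/3
u and u = 2/3 and 2/3 = 2/3
((v iff (w implies u)) iff not (w iff v)) iff (u and u) = 1/3 iff 2/3 = 2/3
((((w and v) implies w) iff (v and (u implies u))) and (not (w implies v) implies v)) iff (((v iff (w implies u)) iff not (w iff v)) iff (u and u)) = 0 iff 2/3 = 1/3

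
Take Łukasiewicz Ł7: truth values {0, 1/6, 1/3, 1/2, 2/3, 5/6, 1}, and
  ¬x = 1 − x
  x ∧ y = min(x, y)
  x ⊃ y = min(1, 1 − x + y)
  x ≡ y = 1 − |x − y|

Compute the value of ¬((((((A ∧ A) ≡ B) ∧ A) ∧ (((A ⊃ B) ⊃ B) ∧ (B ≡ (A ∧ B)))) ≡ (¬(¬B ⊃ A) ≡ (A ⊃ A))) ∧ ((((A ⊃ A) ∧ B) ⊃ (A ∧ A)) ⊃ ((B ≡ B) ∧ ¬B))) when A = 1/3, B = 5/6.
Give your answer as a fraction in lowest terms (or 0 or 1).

A ∧ A = 1/3 ∧ 1/3 = 1/3
(A ∧ A) ≡ B = 1/3 ≡ 5/6 = 1/2
((A ∧ A) ≡ B) ∧ A = 1/2 ∧ 1/3 = 1/3
A ⊃ B = 1/3 ⊃ 5/6 = 1
(A ⊃ B) ⊃ B = 1 ⊃ 5/6 = 5/6
A ∧ B = 1/3 ∧ 5/6 = 1/3
B ≡ (A ∧ B) = 5/6 ≡ 1/3 = 1/2
((A ⊃ B) ⊃ B) ∧ (B ≡ (A ∧ B)) = 5/6 ∧ 1/2 = 1/2
(((A ∧ A) ≡ B) ∧ A) ∧ (((A ⊃ B) ⊃ B) ∧ (B ≡ (A ∧ B))) = 1/3 ∧ 1/2 = 1/3
¬B = ¬5/6 = 1/6
¬B ⊃ A = 1/6 ⊃ 1/3 = 1
¬(¬B ⊃ A) = ¬1 = 0
A ⊃ A = 1/3 ⊃ 1/3 = 1
¬(¬B ⊃ A) ≡ (A ⊃ A) = 0 ≡ 1 = 0
((((A ∧ A) ≡ B) ∧ A) ∧ (((A ⊃ B) ⊃ B) ∧ (B ≡ (A ∧ B)))) ≡ (¬(¬B ⊃ A) ≡ (A ⊃ A)) = 1/3 ≡ 0 = 2/3
A ⊃ A = 1/3 ⊃ 1/3 = 1
(A ⊃ A) ∧ B = 1 ∧ 5/6 = 5/6
A ∧ A = 1/3 ∧ 1/3 = 1/3
((A ⊃ A) ∧ B) ⊃ (A ∧ A) = 5/6 ⊃ 1/3 = 1/2
B ≡ B = 5/6 ≡ 5/6 = 1
¬B = ¬5/6 = 1/6
(B ≡ B) ∧ ¬B = 1 ∧ 1/6 = 1/6
(((A ⊃ A) ∧ B) ⊃ (A ∧ A)) ⊃ ((B ≡ B) ∧ ¬B) = 1/2 ⊃ 1/6 = 2/3
(((((A ∧ A) ≡ B) ∧ A) ∧ (((A ⊃ B) ⊃ B) ∧ (B ≡ (A ∧ B)))) ≡ (¬(¬B ⊃ A) ≡ (A ⊃ A))) ∧ ((((A ⊃ A) ∧ B) ⊃ (A ∧ A)) ⊃ ((B ≡ B) ∧ ¬B)) = 2/3 ∧ 2/3 = 2/3
¬((((((A ∧ A) ≡ B) ∧ A) ∧ (((A ⊃ B) ⊃ B) ∧ (B ≡ (A ∧ B)))) ≡ (¬(¬B ⊃ A) ≡ (A ⊃ A))) ∧ ((((A ⊃ A) ∧ B) ⊃ (A ∧ A)) ⊃ ((B ≡ B) ∧ ¬B))) = ¬2/3 = 1/3

1/3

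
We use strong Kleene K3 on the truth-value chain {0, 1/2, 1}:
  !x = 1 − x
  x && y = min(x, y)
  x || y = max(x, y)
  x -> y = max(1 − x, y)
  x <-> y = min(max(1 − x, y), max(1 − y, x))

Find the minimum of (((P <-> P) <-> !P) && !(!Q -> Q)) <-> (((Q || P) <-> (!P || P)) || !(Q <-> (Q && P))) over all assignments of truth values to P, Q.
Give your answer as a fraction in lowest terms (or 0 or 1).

Take P = 0, Q = 0:
P <-> P = 0 <-> 0 = 1
!P = !0 = 1
(P <-> P) <-> !P = 1 <-> 1 = 1
!Q = !0 = 1
!Q -> Q = 1 -> 0 = 0
!(!Q -> Q) = !0 = 1
((P <-> P) <-> !P) && !(!Q -> Q) = 1 && 1 = 1
Q || P = 0 || 0 = 0
!P = !0 = 1
!P || P = 1 || 0 = 1
(Q || P) <-> (!P || P) = 0 <-> 1 = 0
Q && P = 0 && 0 = 0
Q <-> (Q && P) = 0 <-> 0 = 1
!(Q <-> (Q && P)) = !1 = 0
((Q || P) <-> (!P || P)) || !(Q <-> (Q && P)) = 0 || 0 = 0
(((P <-> P) <-> !P) && !(!Q -> Q)) <-> (((Q || P) <-> (!P || P)) || !(Q <-> (Q && P))) = 1 <-> 0 = 0
No assignment yields a value below 0, so this is the minimum.

0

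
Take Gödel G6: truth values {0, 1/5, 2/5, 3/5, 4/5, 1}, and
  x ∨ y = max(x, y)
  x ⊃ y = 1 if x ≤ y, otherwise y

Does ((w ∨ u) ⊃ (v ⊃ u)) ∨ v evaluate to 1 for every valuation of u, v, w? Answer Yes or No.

No

Counterexample: take u = 0, v = 1/5, w = 1/5.
w ∨ u = 1/5 ∨ 0 = 1/5
v ⊃ u = 1/5 ⊃ 0 = 0
(w ∨ u) ⊃ (v ⊃ u) = 1/5 ⊃ 0 = 0
((w ∨ u) ⊃ (v ⊃ u)) ∨ v = 0 ∨ 1/5 = 1/5
This gives 1/5 ≠ 1.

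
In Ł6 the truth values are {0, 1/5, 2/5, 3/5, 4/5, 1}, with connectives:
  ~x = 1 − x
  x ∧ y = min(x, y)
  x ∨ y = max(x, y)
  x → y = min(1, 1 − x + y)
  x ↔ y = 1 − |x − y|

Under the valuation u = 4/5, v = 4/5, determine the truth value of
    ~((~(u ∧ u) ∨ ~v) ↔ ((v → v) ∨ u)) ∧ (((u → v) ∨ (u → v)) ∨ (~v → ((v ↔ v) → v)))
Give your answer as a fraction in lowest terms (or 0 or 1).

4/5

u ∧ u = 4/5 ∧ 4/5 = 4/5
~(u ∧ u) = ~4/5 = 1/5
~v = ~4/5 = 1/5
~(u ∧ u) ∨ ~v = 1/5 ∨ 1/5 = 1/5
v → v = 4/5 → 4/5 = 1
(v → v) ∨ u = 1 ∨ 4/5 = 1
(~(u ∧ u) ∨ ~v) ↔ ((v → v) ∨ u) = 1/5 ↔ 1 = 1/5
~((~(u ∧ u) ∨ ~v) ↔ ((v → v) ∨ u)) = ~1/5 = 4/5
u → v = 4/5 → 4/5 = 1
u → v = 4/5 → 4/5 = 1
(u → v) ∨ (u → v) = 1 ∨ 1 = 1
~v = ~4/5 = 1/5
v ↔ v = 4/5 ↔ 4/5 = 1
(v ↔ v) → v = 1 → 4/5 = 4/5
~v → ((v ↔ v) → v) = 1/5 → 4/5 = 1
((u → v) ∨ (u → v)) ∨ (~v → ((v ↔ v) → v)) = 1 ∨ 1 = 1
~((~(u ∧ u) ∨ ~v) ↔ ((v → v) ∨ u)) ∧ (((u → v) ∨ (u → v)) ∨ (~v → ((v ↔ v) → v))) = 4/5 ∧ 1 = 4/5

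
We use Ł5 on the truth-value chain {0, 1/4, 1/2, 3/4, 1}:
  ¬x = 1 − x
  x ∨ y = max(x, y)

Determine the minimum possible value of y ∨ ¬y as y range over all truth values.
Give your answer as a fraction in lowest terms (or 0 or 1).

1/2

Take y = 1/2:
¬y = ¬1/2 = 1/2
y ∨ ¬y = 1/2 ∨ 1/2 = 1/2
No assignment yields a value below 1/2, so this is the minimum.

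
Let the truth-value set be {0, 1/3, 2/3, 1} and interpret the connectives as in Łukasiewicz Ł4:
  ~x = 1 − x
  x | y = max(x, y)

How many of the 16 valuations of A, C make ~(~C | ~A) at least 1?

1

A = 0, C = 0 ↦ 0  <
A = 0, C = 1/3 ↦ 0  <
A = 0, C = 2/3 ↦ 0  <
A = 0, C = 1 ↦ 0  <
A = 1/3, C = 0 ↦ 0  <
A = 1/3, C = 1/3 ↦ 1/3  <
A = 1/3, C = 2/3 ↦ 1/3  <
A = 1/3, C = 1 ↦ 1/3  <
A = 2/3, C = 0 ↦ 0  <
A = 2/3, C = 1/3 ↦ 1/3  <
A = 2/3, C = 2/3 ↦ 2/3  <
A = 2/3, C = 1 ↦ 2/3  <
A = 1, C = 0 ↦ 0  <
A = 1, C = 1/3 ↦ 1/3  <
A = 1, C = 2/3 ↦ 2/3  <
A = 1, C = 1 ↦ 1  ≥
So 1 of the 16 assignments meets the threshold.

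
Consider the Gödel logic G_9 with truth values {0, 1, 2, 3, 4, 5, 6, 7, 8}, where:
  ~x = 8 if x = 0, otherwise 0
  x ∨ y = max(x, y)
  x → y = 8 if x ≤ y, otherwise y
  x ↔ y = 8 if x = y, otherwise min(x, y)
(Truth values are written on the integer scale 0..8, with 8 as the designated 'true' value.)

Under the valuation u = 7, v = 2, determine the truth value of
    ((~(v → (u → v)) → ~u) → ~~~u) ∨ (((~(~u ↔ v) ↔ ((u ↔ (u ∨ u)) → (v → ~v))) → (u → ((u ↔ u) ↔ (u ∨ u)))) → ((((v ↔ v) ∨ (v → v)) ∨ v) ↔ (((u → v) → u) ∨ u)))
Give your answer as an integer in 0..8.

8

u → v = 7 → 2 = 2
v → (u → v) = 2 → 2 = 8
~(v → (u → v)) = ~8 = 0
~u = ~7 = 0
~(v → (u → v)) → ~u = 0 → 0 = 8
~u = ~7 = 0
~~u = ~0 = 8
~~~u = ~8 = 0
(~(v → (u → v)) → ~u) → ~~~u = 8 → 0 = 0
~u = ~7 = 0
~u ↔ v = 0 ↔ 2 = 0
~(~u ↔ v) = ~0 = 8
u ∨ u = 7 ∨ 7 = 7
u ↔ (u ∨ u) = 7 ↔ 7 = 8
~v = ~2 = 0
v → ~v = 2 → 0 = 0
(u ↔ (u ∨ u)) → (v → ~v) = 8 → 0 = 0
~(~u ↔ v) ↔ ((u ↔ (u ∨ u)) → (v → ~v)) = 8 ↔ 0 = 0
u ↔ u = 7 ↔ 7 = 8
u ∨ u = 7 ∨ 7 = 7
(u ↔ u) ↔ (u ∨ u) = 8 ↔ 7 = 7
u → ((u ↔ u) ↔ (u ∨ u)) = 7 → 7 = 8
(~(~u ↔ v) ↔ ((u ↔ (u ∨ u)) → (v → ~v))) → (u → ((u ↔ u) ↔ (u ∨ u))) = 0 → 8 = 8
v ↔ v = 2 ↔ 2 = 8
v → v = 2 → 2 = 8
(v ↔ v) ∨ (v → v) = 8 ∨ 8 = 8
((v ↔ v) ∨ (v → v)) ∨ v = 8 ∨ 2 = 8
u → v = 7 → 2 = 2
(u → v) → u = 2 → 7 = 8
((u → v) → u) ∨ u = 8 ∨ 7 = 8
(((v ↔ v) ∨ (v → v)) ∨ v) ↔ (((u → v) → u) ∨ u) = 8 ↔ 8 = 8
((~(~u ↔ v) ↔ ((u ↔ (u ∨ u)) → (v → ~v))) → (u → ((u ↔ u) ↔ (u ∨ u)))) → ((((v ↔ v) ∨ (v → v)) ∨ v) ↔ (((u → v) → u) ∨ u)) = 8 → 8 = 8
((~(v → (u → v)) → ~u) → ~~~u) ∨ (((~(~u ↔ v) ↔ ((u ↔ (u ∨ u)) → (v → ~v))) → (u → ((u ↔ u) ↔ (u ∨ u)))) → ((((v ↔ v) ∨ (v → v)) ∨ v) ↔ (((u → v) → u) ∨ u))) = 0 ∨ 8 = 8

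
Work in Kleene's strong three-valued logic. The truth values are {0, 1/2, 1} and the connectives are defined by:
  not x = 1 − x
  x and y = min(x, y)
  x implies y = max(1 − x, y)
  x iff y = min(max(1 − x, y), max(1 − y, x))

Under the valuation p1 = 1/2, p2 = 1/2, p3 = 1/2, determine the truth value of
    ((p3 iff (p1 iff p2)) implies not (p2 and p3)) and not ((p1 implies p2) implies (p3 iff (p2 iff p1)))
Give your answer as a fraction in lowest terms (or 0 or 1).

1/2

p1 iff p2 = 1/2 iff 1/2 = 1/2
p3 iff (p1 iff p2) = 1/2 iff 1/2 = 1/2
p2 and p3 = 1/2 and 1/2 = 1/2
not (p2 and p3) = not 1/2 = 1/2
(p3 iff (p1 iff p2)) implies not (p2 and p3) = 1/2 implies 1/2 = 1/2
p1 implies p2 = 1/2 implies 1/2 = 1/2
p2 iff p1 = 1/2 iff 1/2 = 1/2
p3 iff (p2 iff p1) = 1/2 iff 1/2 = 1/2
(p1 implies p2) implies (p3 iff (p2 iff p1)) = 1/2 implies 1/2 = 1/2
not ((p1 implies p2) implies (p3 iff (p2 iff p1))) = not 1/2 = 1/2
((p3 iff (p1 iff p2)) implies not (p2 and p3)) and not ((p1 implies p2) implies (p3 iff (p2 iff p1))) = 1/2 and 1/2 = 1/2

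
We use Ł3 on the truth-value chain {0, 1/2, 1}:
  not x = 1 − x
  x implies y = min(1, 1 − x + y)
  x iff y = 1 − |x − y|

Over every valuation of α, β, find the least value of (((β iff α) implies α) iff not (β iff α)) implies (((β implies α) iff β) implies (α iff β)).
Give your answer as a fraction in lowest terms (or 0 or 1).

1/2

Take α = 0, β = 1/2:
β iff α = 1/2 iff 0 = 1/2
(β iff α) implies α = 1/2 implies 0 = 1/2
β iff α = 1/2 iff 0 = 1/2
not (β iff α) = not 1/2 = 1/2
((β iff α) implies α) iff not (β iff α) = 1/2 iff 1/2 = 1
β implies α = 1/2 implies 0 = 1/2
(β implies α) iff β = 1/2 iff 1/2 = 1
α iff β = 0 iff 1/2 = 1/2
((β implies α) iff β) implies (α iff β) = 1 implies 1/2 = 1/2
(((β iff α) implies α) iff not (β iff α)) implies (((β implies α) iff β) implies (α iff β)) = 1 implies 1/2 = 1/2
No assignment yields a value below 1/2, so this is the minimum.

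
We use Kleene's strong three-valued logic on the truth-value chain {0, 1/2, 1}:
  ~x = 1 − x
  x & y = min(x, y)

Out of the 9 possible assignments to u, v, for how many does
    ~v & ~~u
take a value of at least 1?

1

u = 0, v = 0 ↦ 0  <
u = 0, v = 1/2 ↦ 0  <
u = 0, v = 1 ↦ 0  <
u = 1/2, v = 0 ↦ 1/2  <
u = 1/2, v = 1/2 ↦ 1/2  <
u = 1/2, v = 1 ↦ 0  <
u = 1, v = 0 ↦ 1  ≥
u = 1, v = 1/2 ↦ 1/2  <
u = 1, v = 1 ↦ 0  <
So 1 of the 9 assignments meets the threshold.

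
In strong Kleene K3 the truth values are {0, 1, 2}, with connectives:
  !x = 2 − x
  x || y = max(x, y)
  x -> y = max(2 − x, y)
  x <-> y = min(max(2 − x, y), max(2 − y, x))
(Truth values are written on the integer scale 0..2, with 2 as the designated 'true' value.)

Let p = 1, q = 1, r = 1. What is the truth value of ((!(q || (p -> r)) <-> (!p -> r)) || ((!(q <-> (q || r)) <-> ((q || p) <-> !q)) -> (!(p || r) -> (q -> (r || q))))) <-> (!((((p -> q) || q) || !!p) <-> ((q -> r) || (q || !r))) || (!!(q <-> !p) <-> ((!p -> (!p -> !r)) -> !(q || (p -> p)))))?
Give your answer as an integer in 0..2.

1

p -> r = 1 -> 1 = 1
q || (p -> r) = 1 || 1 = 1
!(q || (p -> r)) = !1 = 1
!p = !1 = 1
!p -> r = 1 -> 1 = 1
!(q || (p -> r)) <-> (!p -> r) = 1 <-> 1 = 1
q || r = 1 || 1 = 1
q <-> (q || r) = 1 <-> 1 = 1
!(q <-> (q || r)) = !1 = 1
q || p = 1 || 1 = 1
!q = !1 = 1
(q || p) <-> !q = 1 <-> 1 = 1
!(q <-> (q || r)) <-> ((q || p) <-> !q) = 1 <-> 1 = 1
p || r = 1 || 1 = 1
!(p || r) = !1 = 1
r || q = 1 || 1 = 1
q -> (r || q) = 1 -> 1 = 1
!(p || r) -> (q -> (r || q)) = 1 -> 1 = 1
(!(q <-> (q || r)) <-> ((q || p) <-> !q)) -> (!(p || r) -> (q -> (r || q))) = 1 -> 1 = 1
(!(q || (p -> r)) <-> (!p -> r)) || ((!(q <-> (q || r)) <-> ((q || p) <-> !q)) -> (!(p || r) -> (q -> (r || q)))) = 1 || 1 = 1
p -> q = 1 -> 1 = 1
(p -> q) || q = 1 || 1 = 1
!p = !1 = 1
!!p = !1 = 1
((p -> q) || q) || !!p = 1 || 1 = 1
q -> r = 1 -> 1 = 1
!r = !1 = 1
q || !r = 1 || 1 = 1
(q -> r) || (q || !r) = 1 || 1 = 1
(((p -> q) || q) || !!p) <-> ((q -> r) || (q || !r)) = 1 <-> 1 = 1
!((((p -> q) || q) || !!p) <-> ((q -> r) || (q || !r))) = !1 = 1
!p = !1 = 1
q <-> !p = 1 <-> 1 = 1
!(q <-> !p) = !1 = 1
!!(q <-> !p) = !1 = 1
!p = !1 = 1
!p = !1 = 1
!r = !1 = 1
!p -> !r = 1 -> 1 = 1
!p -> (!p -> !r) = 1 -> 1 = 1
p -> p = 1 -> 1 = 1
q || (p -> p) = 1 || 1 = 1
!(q || (p -> p)) = !1 = 1
(!p -> (!p -> !r)) -> !(q || (p -> p)) = 1 -> 1 = 1
!!(q <-> !p) <-> ((!p -> (!p -> !r)) -> !(q || (p -> p))) = 1 <-> 1 = 1
!((((p -> q) || q) || !!p) <-> ((q -> r) || (q || !r))) || (!!(q <-> !p) <-> ((!p -> (!p -> !r)) -> !(q || (p -> p)))) = 1 || 1 = 1
((!(q || (p -> r)) <-> (!p -> r)) || ((!(q <-> (q || r)) <-> ((q || p) <-> !q)) -> (!(p || r) -> (q -> (r || q))))) <-> (!((((p -> q) || q) || !!p) <-> ((q -> r) || (q || !r))) || (!!(q <-> !p) <-> ((!p -> (!p -> !r)) -> !(q || (p -> p))))) = 1 <-> 1 = 1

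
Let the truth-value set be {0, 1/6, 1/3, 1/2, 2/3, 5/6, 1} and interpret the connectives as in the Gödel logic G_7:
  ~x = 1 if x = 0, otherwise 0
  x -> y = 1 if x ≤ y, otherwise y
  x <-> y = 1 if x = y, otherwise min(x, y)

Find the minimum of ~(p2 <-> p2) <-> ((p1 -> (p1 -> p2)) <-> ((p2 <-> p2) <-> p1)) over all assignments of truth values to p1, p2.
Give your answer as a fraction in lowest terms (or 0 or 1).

0

Take p1 = 1/6, p2 = 1/6:
p2 <-> p2 = 1/6 <-> 1/6 = 1
~(p2 <-> p2) = ~1 = 0
p1 -> p2 = 1/6 -> 1/6 = 1
p1 -> (p1 -> p2) = 1/6 -> 1 = 1
p2 <-> p2 = 1/6 <-> 1/6 = 1
(p2 <-> p2) <-> p1 = 1 <-> 1/6 = 1/6
(p1 -> (p1 -> p2)) <-> ((p2 <-> p2) <-> p1) = 1 <-> 1/6 = 1/6
~(p2 <-> p2) <-> ((p1 -> (p1 -> p2)) <-> ((p2 <-> p2) <-> p1)) = 0 <-> 1/6 = 0
No assignment yields a value below 0, so this is the minimum.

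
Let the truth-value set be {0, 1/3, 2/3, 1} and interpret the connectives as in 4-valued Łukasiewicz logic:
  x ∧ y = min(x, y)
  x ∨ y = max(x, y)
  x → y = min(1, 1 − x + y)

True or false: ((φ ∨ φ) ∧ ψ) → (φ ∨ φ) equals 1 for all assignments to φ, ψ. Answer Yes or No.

Yes

φ = 0, ψ = 0 ↦ 1
φ = 0, ψ = 1/3 ↦ 1
φ = 0, ψ = 2/3 ↦ 1
φ = 0, ψ = 1 ↦ 1
φ = 1/3, ψ = 0 ↦ 1
φ = 1/3, ψ = 1/3 ↦ 1
φ = 1/3, ψ = 2/3 ↦ 1
φ = 1/3, ψ = 1 ↦ 1
φ = 2/3, ψ = 0 ↦ 1
φ = 2/3, ψ = 1/3 ↦ 1
φ = 2/3, ψ = 2/3 ↦ 1
φ = 2/3, ψ = 1 ↦ 1
φ = 1, ψ = 0 ↦ 1
φ = 1, ψ = 1/3 ↦ 1
φ = 1, ψ = 2/3 ↦ 1
φ = 1, ψ = 1 ↦ 1
Every assignment gives a value ≥ 1.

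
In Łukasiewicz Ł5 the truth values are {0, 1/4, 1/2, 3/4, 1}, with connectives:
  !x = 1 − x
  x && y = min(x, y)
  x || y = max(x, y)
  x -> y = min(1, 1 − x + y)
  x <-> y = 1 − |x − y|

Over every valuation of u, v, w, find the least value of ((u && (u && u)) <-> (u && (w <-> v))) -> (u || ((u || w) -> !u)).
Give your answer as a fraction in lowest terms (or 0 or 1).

Take u = 1/2, v = 1/2, w = 1:
u && u = 1/2 && 1/2 = 1/2
u && (u && u) = 1/2 && 1/2 = 1/2
w <-> v = 1 <-> 1/2 = 1/2
u && (w <-> v) = 1/2 && 1/2 = 1/2
(u && (u && u)) <-> (u && (w <-> v)) = 1/2 <-> 1/2 = 1
u || w = 1/2 || 1 = 1
!u = !1/2 = 1/2
(u || w) -> !u = 1 -> 1/2 = 1/2
u || ((u || w) -> !u) = 1/2 || 1/2 = 1/2
((u && (u && u)) <-> (u && (w <-> v))) -> (u || ((u || w) -> !u)) = 1 -> 1/2 = 1/2
No assignment yields a value below 1/2, so this is the minimum.

1/2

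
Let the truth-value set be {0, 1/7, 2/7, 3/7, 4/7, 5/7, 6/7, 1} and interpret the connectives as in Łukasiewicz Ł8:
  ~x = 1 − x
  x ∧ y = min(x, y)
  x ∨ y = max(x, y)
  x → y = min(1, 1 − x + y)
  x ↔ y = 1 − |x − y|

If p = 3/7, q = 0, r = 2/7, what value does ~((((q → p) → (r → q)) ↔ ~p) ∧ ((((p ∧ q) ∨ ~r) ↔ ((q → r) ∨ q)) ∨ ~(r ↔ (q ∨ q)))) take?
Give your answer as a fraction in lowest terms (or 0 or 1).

q → p = 0 → 3/7 = 1
r → q = 2/7 → 0 = 5/7
(q → p) → (r → q) = 1 → 5/7 = 5/7
~p = ~3/7 = 4/7
((q → p) → (r → q)) ↔ ~p = 5/7 ↔ 4/7 = 6/7
p ∧ q = 3/7 ∧ 0 = 0
~r = ~2/7 = 5/7
(p ∧ q) ∨ ~r = 0 ∨ 5/7 = 5/7
q → r = 0 → 2/7 = 1
(q → r) ∨ q = 1 ∨ 0 = 1
((p ∧ q) ∨ ~r) ↔ ((q → r) ∨ q) = 5/7 ↔ 1 = 5/7
q ∨ q = 0 ∨ 0 = 0
r ↔ (q ∨ q) = 2/7 ↔ 0 = 5/7
~(r ↔ (q ∨ q)) = ~5/7 = 2/7
(((p ∧ q) ∨ ~r) ↔ ((q → r) ∨ q)) ∨ ~(r ↔ (q ∨ q)) = 5/7 ∨ 2/7 = 5/7
(((q → p) → (r → q)) ↔ ~p) ∧ ((((p ∧ q) ∨ ~r) ↔ ((q → r) ∨ q)) ∨ ~(r ↔ (q ∨ q))) = 6/7 ∧ 5/7 = 5/7
~((((q → p) → (r → q)) ↔ ~p) ∧ ((((p ∧ q) ∨ ~r) ↔ ((q → r) ∨ q)) ∨ ~(r ↔ (q ∨ q)))) = ~5/7 = 2/7

2/7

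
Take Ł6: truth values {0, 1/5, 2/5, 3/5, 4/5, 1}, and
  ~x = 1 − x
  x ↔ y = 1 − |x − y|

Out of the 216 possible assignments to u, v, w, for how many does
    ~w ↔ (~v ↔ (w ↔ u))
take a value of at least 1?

value 1: 38 assignments (counts)
value 4/5: 64 assignments
value 3/5: 49 assignments
value 2/5: 36 assignments
value 1/5: 21 assignments
value 0: 8 assignments
So 38 of the 216 assignments meet the threshold.

38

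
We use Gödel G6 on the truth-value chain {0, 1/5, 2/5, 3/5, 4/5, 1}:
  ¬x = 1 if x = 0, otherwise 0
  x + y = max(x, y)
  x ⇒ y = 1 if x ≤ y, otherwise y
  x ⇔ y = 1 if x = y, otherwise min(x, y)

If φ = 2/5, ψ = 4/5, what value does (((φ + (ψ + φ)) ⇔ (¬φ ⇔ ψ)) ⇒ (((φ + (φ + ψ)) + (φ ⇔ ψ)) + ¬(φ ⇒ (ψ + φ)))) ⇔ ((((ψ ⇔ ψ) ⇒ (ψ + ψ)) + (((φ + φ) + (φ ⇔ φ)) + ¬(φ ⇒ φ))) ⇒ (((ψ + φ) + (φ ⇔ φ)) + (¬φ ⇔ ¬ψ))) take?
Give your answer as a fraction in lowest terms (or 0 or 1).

ψ + φ = 4/5 + 2/5 = 4/5
φ + (ψ + φ) = 2/5 + 4/5 = 4/5
¬φ = ¬2/5 = 0
¬φ ⇔ ψ = 0 ⇔ 4/5 = 0
(φ + (ψ + φ)) ⇔ (¬φ ⇔ ψ) = 4/5 ⇔ 0 = 0
φ + ψ = 2/5 + 4/5 = 4/5
φ + (φ + ψ) = 2/5 + 4/5 = 4/5
φ ⇔ ψ = 2/5 ⇔ 4/5 = 2/5
(φ + (φ + ψ)) + (φ ⇔ ψ) = 4/5 + 2/5 = 4/5
ψ + φ = 4/5 + 2/5 = 4/5
φ ⇒ (ψ + φ) = 2/5 ⇒ 4/5 = 1
¬(φ ⇒ (ψ + φ)) = ¬1 = 0
((φ + (φ + ψ)) + (φ ⇔ ψ)) + ¬(φ ⇒ (ψ + φ)) = 4/5 + 0 = 4/5
((φ + (ψ + φ)) ⇔ (¬φ ⇔ ψ)) ⇒ (((φ + (φ + ψ)) + (φ ⇔ ψ)) + ¬(φ ⇒ (ψ + φ))) = 0 ⇒ 4/5 = 1
ψ ⇔ ψ = 4/5 ⇔ 4/5 = 1
ψ + ψ = 4/5 + 4/5 = 4/5
(ψ ⇔ ψ) ⇒ (ψ + ψ) = 1 ⇒ 4/5 = 4/5
φ + φ = 2/5 + 2/5 = 2/5
φ ⇔ φ = 2/5 ⇔ 2/5 = 1
(φ + φ) + (φ ⇔ φ) = 2/5 + 1 = 1
φ ⇒ φ = 2/5 ⇒ 2/5 = 1
¬(φ ⇒ φ) = ¬1 = 0
((φ + φ) + (φ ⇔ φ)) + ¬(φ ⇒ φ) = 1 + 0 = 1
((ψ ⇔ ψ) ⇒ (ψ + ψ)) + (((φ + φ) + (φ ⇔ φ)) + ¬(φ ⇒ φ)) = 4/5 + 1 = 1
ψ + φ = 4/5 + 2/5 = 4/5
φ ⇔ φ = 2/5 ⇔ 2/5 = 1
(ψ + φ) + (φ ⇔ φ) = 4/5 + 1 = 1
¬φ = ¬2/5 = 0
¬ψ = ¬4/5 = 0
¬φ ⇔ ¬ψ = 0 ⇔ 0 = 1
((ψ + φ) + (φ ⇔ φ)) + (¬φ ⇔ ¬ψ) = 1 + 1 = 1
(((ψ ⇔ ψ) ⇒ (ψ + ψ)) + (((φ + φ) + (φ ⇔ φ)) + ¬(φ ⇒ φ))) ⇒ (((ψ + φ) + (φ ⇔ φ)) + (¬φ ⇔ ¬ψ)) = 1 ⇒ 1 = 1
(((φ + (ψ + φ)) ⇔ (¬φ ⇔ ψ)) ⇒ (((φ + (φ + ψ)) + (φ ⇔ ψ)) + ¬(φ ⇒ (ψ + φ)))) ⇔ ((((ψ ⇔ ψ) ⇒ (ψ + ψ)) + (((φ + φ) + (φ ⇔ φ)) + ¬(φ ⇒ φ))) ⇒ (((ψ + φ) + (φ ⇔ φ)) + (¬φ ⇔ ¬ψ))) = 1 ⇔ 1 = 1

1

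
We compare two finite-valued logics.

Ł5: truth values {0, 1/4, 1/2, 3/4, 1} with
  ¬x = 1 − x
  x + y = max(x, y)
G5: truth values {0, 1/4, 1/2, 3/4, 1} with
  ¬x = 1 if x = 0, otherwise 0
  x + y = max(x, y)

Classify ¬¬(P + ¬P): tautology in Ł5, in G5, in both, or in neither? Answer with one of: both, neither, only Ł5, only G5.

In Ł5: at P = 1/4 the value is 3/4 — not a tautology.
In G5: every assignment gives 1 — tautology.

only G5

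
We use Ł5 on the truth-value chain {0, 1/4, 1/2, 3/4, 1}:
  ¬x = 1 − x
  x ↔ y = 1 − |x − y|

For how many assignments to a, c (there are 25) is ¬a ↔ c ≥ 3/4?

13

value 1: 5 assignments (counts)
value 3/4: 8 assignments (counts)
value 1/2: 6 assignments
value 1/4: 4 assignments
value 0: 2 assignments
So 13 of the 25 assignments meet the threshold.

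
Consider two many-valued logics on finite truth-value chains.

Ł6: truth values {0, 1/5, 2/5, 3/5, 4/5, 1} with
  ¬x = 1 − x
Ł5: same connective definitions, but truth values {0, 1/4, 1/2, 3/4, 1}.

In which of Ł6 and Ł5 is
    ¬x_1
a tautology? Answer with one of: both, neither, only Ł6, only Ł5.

neither

In Ł6: at x_1 = 1/5 the value is 4/5 — not a tautology.
In Ł5: at x_1 = 1/4 the value is 3/4 — not a tautology.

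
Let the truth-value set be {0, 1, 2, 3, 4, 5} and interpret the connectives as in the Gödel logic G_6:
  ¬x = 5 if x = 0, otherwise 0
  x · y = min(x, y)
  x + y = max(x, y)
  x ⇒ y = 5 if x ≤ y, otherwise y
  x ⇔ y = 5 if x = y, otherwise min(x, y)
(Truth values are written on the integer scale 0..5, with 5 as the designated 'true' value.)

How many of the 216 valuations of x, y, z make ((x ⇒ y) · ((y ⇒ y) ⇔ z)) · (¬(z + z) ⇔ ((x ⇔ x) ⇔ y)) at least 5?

1

value 5: 1 assignment (counts)
value 4: 1 assignment
value 3: 1 assignment
value 2: 1 assignment
value 1: 1 assignment
value 0: 211 assignments
So 1 of the 216 assignments meets the threshold.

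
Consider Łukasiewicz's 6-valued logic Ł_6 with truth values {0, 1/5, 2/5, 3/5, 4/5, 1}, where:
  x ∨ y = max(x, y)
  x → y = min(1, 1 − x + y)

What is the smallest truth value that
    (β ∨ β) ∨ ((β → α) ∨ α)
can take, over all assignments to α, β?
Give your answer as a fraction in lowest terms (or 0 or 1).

Take α = 0, β = 2/5:
β ∨ β = 2/5 ∨ 2/5 = 2/5
β → α = 2/5 → 0 = 3/5
(β → α) ∨ α = 3/5 ∨ 0 = 3/5
(β ∨ β) ∨ ((β → α) ∨ α) = 2/5 ∨ 3/5 = 3/5
No assignment yields a value below 3/5, so this is the minimum.

3/5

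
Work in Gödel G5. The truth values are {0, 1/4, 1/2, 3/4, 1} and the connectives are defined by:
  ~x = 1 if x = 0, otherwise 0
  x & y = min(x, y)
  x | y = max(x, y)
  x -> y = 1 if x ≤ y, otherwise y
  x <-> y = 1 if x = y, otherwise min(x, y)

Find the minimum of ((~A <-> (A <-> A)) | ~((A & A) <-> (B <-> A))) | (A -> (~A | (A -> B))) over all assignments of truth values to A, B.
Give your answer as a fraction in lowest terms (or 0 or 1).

1/4

Take A = 1/2, B = 1/4:
~A = ~1/2 = 0
A <-> A = 1/2 <-> 1/2 = 1
~A <-> (A <-> A) = 0 <-> 1 = 0
A & A = 1/2 & 1/2 = 1/2
B <-> A = 1/4 <-> 1/2 = 1/4
(A & A) <-> (B <-> A) = 1/2 <-> 1/4 = 1/4
~((A & A) <-> (B <-> A)) = ~1/4 = 0
(~A <-> (A <-> A)) | ~((A & A) <-> (B <-> A)) = 0 | 0 = 0
~A = ~1/2 = 0
A -> B = 1/2 -> 1/4 = 1/4
~A | (A -> B) = 0 | 1/4 = 1/4
A -> (~A | (A -> B)) = 1/2 -> 1/4 = 1/4
((~A <-> (A <-> A)) | ~((A & A) <-> (B <-> A))) | (A -> (~A | (A -> B))) = 0 | 1/4 = 1/4
No assignment yields a value below 1/4, so this is the minimum.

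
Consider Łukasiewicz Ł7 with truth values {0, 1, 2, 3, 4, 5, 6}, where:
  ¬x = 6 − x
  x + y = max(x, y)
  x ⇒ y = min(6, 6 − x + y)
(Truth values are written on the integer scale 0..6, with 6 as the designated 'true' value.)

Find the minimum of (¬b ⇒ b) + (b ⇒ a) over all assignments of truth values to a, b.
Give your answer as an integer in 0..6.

4

Take a = 0, b = 2:
¬b = ¬2 = 4
¬b ⇒ b = 4 ⇒ 2 = 4
b ⇒ a = 2 ⇒ 0 = 4
(¬b ⇒ b) + (b ⇒ a) = 4 + 4 = 4
No assignment yields a value below 4, so this is the minimum.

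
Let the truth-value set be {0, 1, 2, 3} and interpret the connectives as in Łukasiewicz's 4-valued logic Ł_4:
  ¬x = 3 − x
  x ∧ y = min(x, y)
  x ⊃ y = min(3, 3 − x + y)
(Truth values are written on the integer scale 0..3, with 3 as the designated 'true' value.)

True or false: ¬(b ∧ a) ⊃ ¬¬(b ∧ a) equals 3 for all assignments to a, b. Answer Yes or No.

Counterexample: take a = 0, b = 0.
b ∧ a = 0 ∧ 0 = 0
¬(b ∧ a) = ¬0 = 3
¬(b ∧ a) = ¬0 = 3
¬¬(b ∧ a) = ¬3 = 0
¬(b ∧ a) ⊃ ¬¬(b ∧ a) = 3 ⊃ 0 = 0
This gives 0 ≠ 3.

No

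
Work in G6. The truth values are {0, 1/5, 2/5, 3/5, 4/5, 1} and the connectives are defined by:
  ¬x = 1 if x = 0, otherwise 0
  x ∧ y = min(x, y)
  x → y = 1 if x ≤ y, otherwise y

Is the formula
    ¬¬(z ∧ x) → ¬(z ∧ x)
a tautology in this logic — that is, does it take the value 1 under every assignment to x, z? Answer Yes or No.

No

Counterexample: take x = 1/5, z = 1/5.
z ∧ x = 1/5 ∧ 1/5 = 1/5
¬(z ∧ x) = ¬1/5 = 0
¬¬(z ∧ x) = ¬0 = 1
z ∧ x = 1/5 ∧ 1/5 = 1/5
¬(z ∧ x) = ¬1/5 = 0
¬¬(z ∧ x) → ¬(z ∧ x) = 1 → 0 = 0
This gives 0 ≠ 1.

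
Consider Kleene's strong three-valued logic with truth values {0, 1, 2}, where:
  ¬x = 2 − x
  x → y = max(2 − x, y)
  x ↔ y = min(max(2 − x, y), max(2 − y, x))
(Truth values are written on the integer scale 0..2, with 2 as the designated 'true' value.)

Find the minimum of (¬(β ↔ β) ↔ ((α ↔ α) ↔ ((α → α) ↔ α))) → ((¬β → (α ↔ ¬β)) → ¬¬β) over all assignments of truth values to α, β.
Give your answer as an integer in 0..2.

1

Take α = 0, β = 1:
β ↔ β = 1 ↔ 1 = 1
¬(β ↔ β) = ¬1 = 1
α ↔ α = 0 ↔ 0 = 2
α → α = 0 → 0 = 2
(α → α) ↔ α = 2 ↔ 0 = 0
(α ↔ α) ↔ ((α → α) ↔ α) = 2 ↔ 0 = 0
¬(β ↔ β) ↔ ((α ↔ α) ↔ ((α → α) ↔ α)) = 1 ↔ 0 = 1
¬β = ¬1 = 1
¬β = ¬1 = 1
α ↔ ¬β = 0 ↔ 1 = 1
¬β → (α ↔ ¬β) = 1 → 1 = 1
¬β = ¬1 = 1
¬¬β = ¬1 = 1
(¬β → (α ↔ ¬β)) → ¬¬β = 1 → 1 = 1
(¬(β ↔ β) ↔ ((α ↔ α) ↔ ((α → α) ↔ α))) → ((¬β → (α ↔ ¬β)) → ¬¬β) = 1 → 1 = 1
No assignment yields a value below 1, so this is the minimum.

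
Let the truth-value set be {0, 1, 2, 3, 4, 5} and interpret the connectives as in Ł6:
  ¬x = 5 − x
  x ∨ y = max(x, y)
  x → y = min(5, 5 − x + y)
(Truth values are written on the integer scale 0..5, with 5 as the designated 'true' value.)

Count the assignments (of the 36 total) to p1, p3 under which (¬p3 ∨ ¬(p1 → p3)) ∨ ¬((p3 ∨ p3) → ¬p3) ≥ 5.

value 5: 12 assignments (counts)
value 4: 6 assignments
value 3: 12 assignments
value 2: 6 assignments
So 12 of the 36 assignments meet the threshold.

12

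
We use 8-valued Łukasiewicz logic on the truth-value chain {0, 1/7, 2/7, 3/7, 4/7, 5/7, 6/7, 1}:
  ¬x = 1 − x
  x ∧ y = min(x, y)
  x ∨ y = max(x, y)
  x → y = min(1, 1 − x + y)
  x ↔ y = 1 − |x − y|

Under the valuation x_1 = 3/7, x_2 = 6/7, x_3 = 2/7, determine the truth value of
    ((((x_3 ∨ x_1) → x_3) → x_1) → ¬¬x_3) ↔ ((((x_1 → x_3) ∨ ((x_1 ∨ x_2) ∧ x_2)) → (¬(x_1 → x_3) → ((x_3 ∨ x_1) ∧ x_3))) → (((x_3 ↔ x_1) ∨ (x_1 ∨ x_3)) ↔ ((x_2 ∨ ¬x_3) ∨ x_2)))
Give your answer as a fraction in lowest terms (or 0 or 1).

5/7

x_3 ∨ x_1 = 2/7 ∨ 3/7 = 3/7
(x_3 ∨ x_1) → x_3 = 3/7 → 2/7 = 6/7
((x_3 ∨ x_1) → x_3) → x_1 = 6/7 → 3/7 = 4/7
¬x_3 = ¬2/7 = 5/7
¬¬x_3 = ¬5/7 = 2/7
(((x_3 ∨ x_1) → x_3) → x_1) → ¬¬x_3 = 4/7 → 2/7 = 5/7
x_1 → x_3 = 3/7 → 2/7 = 6/7
x_1 ∨ x_2 = 3/7 ∨ 6/7 = 6/7
(x_1 ∨ x_2) ∧ x_2 = 6/7 ∧ 6/7 = 6/7
(x_1 → x_3) ∨ ((x_1 ∨ x_2) ∧ x_2) = 6/7 ∨ 6/7 = 6/7
x_1 → x_3 = 3/7 → 2/7 = 6/7
¬(x_1 → x_3) = ¬6/7 = 1/7
x_3 ∨ x_1 = 2/7 ∨ 3/7 = 3/7
(x_3 ∨ x_1) ∧ x_3 = 3/7 ∧ 2/7 = 2/7
¬(x_1 → x_3) → ((x_3 ∨ x_1) ∧ x_3) = 1/7 → 2/7 = 1
((x_1 → x_3) ∨ ((x_1 ∨ x_2) ∧ x_2)) → (¬(x_1 → x_3) → ((x_3 ∨ x_1) ∧ x_3)) = 6/7 → 1 = 1
x_3 ↔ x_1 = 2/7 ↔ 3/7 = 6/7
x_1 ∨ x_3 = 3/7 ∨ 2/7 = 3/7
(x_3 ↔ x_1) ∨ (x_1 ∨ x_3) = 6/7 ∨ 3/7 = 6/7
¬x_3 = ¬2/7 = 5/7
x_2 ∨ ¬x_3 = 6/7 ∨ 5/7 = 6/7
(x_2 ∨ ¬x_3) ∨ x_2 = 6/7 ∨ 6/7 = 6/7
((x_3 ↔ x_1) ∨ (x_1 ∨ x_3)) ↔ ((x_2 ∨ ¬x_3) ∨ x_2) = 6/7 ↔ 6/7 = 1
(((x_1 → x_3) ∨ ((x_1 ∨ x_2) ∧ x_2)) → (¬(x_1 → x_3) → ((x_3 ∨ x_1) ∧ x_3))) → (((x_3 ↔ x_1) ∨ (x_1 ∨ x_3)) ↔ ((x_2 ∨ ¬x_3) ∨ x_2)) = 1 → 1 = 1
((((x_3 ∨ x_1) → x_3) → x_1) → ¬¬x_3) ↔ ((((x_1 → x_3) ∨ ((x_1 ∨ x_2) ∧ x_2)) → (¬(x_1 → x_3) → ((x_3 ∨ x_1) ∧ x_3))) → (((x_3 ↔ x_1) ∨ (x_1 ∨ x_3)) ↔ ((x_2 ∨ ¬x_3) ∨ x_2))) = 5/7 ↔ 1 = 5/7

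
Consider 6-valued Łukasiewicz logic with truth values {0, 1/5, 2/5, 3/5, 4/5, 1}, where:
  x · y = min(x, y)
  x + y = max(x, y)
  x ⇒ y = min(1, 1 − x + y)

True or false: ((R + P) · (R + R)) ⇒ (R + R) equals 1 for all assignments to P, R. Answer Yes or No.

Yes

At P = 1/5, R = 3/5, for instance:
R + P = 3/5 + 1/5 = 3/5
R + R = 3/5 + 3/5 = 3/5
(R + P) · (R + R) = 3/5 · 3/5 = 3/5
((R + P) · (R + R)) ⇒ (R + R) = 3/5 ⇒ 3/5 = 1
and checking the remaining 35 assignments likewise gives ≥ 1 in every case.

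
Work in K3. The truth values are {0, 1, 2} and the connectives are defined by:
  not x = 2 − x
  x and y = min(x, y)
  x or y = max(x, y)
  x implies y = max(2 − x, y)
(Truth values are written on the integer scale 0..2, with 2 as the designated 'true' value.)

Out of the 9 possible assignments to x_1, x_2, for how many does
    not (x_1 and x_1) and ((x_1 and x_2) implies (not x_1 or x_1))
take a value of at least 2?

x_1 = 0, x_2 = 0 ↦ 2  ≥
x_1 = 0, x_2 = 1 ↦ 2  ≥
x_1 = 0, x_2 = 2 ↦ 2  ≥
x_1 = 1, x_2 = 0 ↦ 1  <
x_1 = 1, x_2 = 1 ↦ 1  <
x_1 = 1, x_2 = 2 ↦ 1  <
x_1 = 2, x_2 = 0 ↦ 0  <
x_1 = 2, x_2 = 1 ↦ 0  <
x_1 = 2, x_2 = 2 ↦ 0  <
So 3 of the 9 assignments meet the threshold.

3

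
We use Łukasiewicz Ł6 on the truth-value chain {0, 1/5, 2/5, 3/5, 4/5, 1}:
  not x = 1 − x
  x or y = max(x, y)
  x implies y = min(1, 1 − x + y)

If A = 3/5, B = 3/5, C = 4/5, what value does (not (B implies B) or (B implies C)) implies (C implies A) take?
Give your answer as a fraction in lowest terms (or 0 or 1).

B implies B = 3/5 implies 3/5 = 1
not (B implies B) = not 1 = 0
B implies C = 3/5 implies 4/5 = 1
not (B implies B) or (B implies C) = 0 or 1 = 1
C implies A = 4/5 implies 3/5 = 4/5
(not (B implies B) or (B implies C)) implies (C implies A) = 1 implies 4/5 = 4/5

4/5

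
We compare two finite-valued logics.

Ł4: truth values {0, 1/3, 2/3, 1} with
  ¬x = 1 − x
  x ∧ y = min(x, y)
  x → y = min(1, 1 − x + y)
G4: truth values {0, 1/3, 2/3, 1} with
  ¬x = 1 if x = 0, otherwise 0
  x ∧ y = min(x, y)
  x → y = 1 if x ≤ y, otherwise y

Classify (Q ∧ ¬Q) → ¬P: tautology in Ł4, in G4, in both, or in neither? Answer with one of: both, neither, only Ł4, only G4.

In Ł4: at P = 1, Q = 1/3 the value is 2/3 — not a tautology.
In G4: every assignment gives 1 — tautology.

only G4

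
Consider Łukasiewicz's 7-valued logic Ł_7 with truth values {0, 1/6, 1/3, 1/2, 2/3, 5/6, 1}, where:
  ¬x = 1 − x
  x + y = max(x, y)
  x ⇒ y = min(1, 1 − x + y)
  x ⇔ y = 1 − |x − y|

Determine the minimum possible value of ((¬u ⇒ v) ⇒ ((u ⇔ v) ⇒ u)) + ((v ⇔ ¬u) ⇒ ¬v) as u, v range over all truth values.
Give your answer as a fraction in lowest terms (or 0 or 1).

Take u = 1/2, v = 1/2:
¬u = ¬1/2 = 1/2
¬u ⇒ v = 1/2 ⇒ 1/2 = 1
u ⇔ v = 1/2 ⇔ 1/2 = 1
(u ⇔ v) ⇒ u = 1 ⇒ 1/2 = 1/2
(¬u ⇒ v) ⇒ ((u ⇔ v) ⇒ u) = 1 ⇒ 1/2 = 1/2
¬u = ¬1/2 = 1/2
v ⇔ ¬u = 1/2 ⇔ 1/2 = 1
¬v = ¬1/2 = 1/2
(v ⇔ ¬u) ⇒ ¬v = 1 ⇒ 1/2 = 1/2
((¬u ⇒ v) ⇒ ((u ⇔ v) ⇒ u)) + ((v ⇔ ¬u) ⇒ ¬v) = 1/2 + 1/2 = 1/2
No assignment yields a value below 1/2, so this is the minimum.

1/2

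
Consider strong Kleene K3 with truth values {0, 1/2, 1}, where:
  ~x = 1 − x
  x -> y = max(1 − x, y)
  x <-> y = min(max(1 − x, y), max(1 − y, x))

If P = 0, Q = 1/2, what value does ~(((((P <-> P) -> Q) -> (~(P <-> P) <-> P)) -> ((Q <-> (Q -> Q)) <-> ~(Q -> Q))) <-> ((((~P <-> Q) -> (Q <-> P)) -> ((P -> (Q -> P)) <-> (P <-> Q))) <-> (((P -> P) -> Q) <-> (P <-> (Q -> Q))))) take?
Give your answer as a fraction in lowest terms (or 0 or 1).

P <-> P = 0 <-> 0 = 1
(P <-> P) -> Q = 1 -> 1/2 = 1/2
P <-> P = 0 <-> 0 = 1
~(P <-> P) = ~1 = 0
~(P <-> P) <-> P = 0 <-> 0 = 1
((P <-> P) -> Q) -> (~(P <-> P) <-> P) = 1/2 -> 1 = 1
Q -> Q = 1/2 -> 1/2 = 1/2
Q <-> (Q -> Q) = 1/2 <-> 1/2 = 1/2
Q -> Q = 1/2 -> 1/2 = 1/2
~(Q -> Q) = ~1/2 = 1/2
(Q <-> (Q -> Q)) <-> ~(Q -> Q) = 1/2 <-> 1/2 = 1/2
(((P <-> P) -> Q) -> (~(P <-> P) <-> P)) -> ((Q <-> (Q -> Q)) <-> ~(Q -> Q)) = 1 -> 1/2 = 1/2
~P = ~0 = 1
~P <-> Q = 1 <-> 1/2 = 1/2
Q <-> P = 1/2 <-> 0 = 1/2
(~P <-> Q) -> (Q <-> P) = 1/2 -> 1/2 = 1/2
Q -> P = 1/2 -> 0 = 1/2
P -> (Q -> P) = 0 -> 1/2 = 1
P <-> Q = 0 <-> 1/2 = 1/2
(P -> (Q -> P)) <-> (P <-> Q) = 1 <-> 1/2 = 1/2
((~P <-> Q) -> (Q <-> P)) -> ((P -> (Q -> P)) <-> (P <-> Q)) = 1/2 -> 1/2 = 1/2
P -> P = 0 -> 0 = 1
(P -> P) -> Q = 1 -> 1/2 = 1/2
Q -> Q = 1/2 -> 1/2 = 1/2
P <-> (Q -> Q) = 0 <-> 1/2 = 1/2
((P -> P) -> Q) <-> (P <-> (Q -> Q)) = 1/2 <-> 1/2 = 1/2
(((~P <-> Q) -> (Q <-> P)) -> ((P -> (Q -> P)) <-> (P <-> Q))) <-> (((P -> P) -> Q) <-> (P <-> (Q -> Q))) = 1/2 <-> 1/2 = 1/2
((((P <-> P) -> Q) -> (~(P <-> P) <-> P)) -> ((Q <-> (Q -> Q)) <-> ~(Q -> Q))) <-> ((((~P <-> Q) -> (Q <-> P)) -> ((P -> (Q -> P)) <-> (P <-> Q))) <-> (((P -> P) -> Q) <-> (P <-> (Q -> Q)))) = 1/2 <-> 1/2 = 1/2
~(((((P <-> P) -> Q) -> (~(P <-> P) <-> P)) -> ((Q <-> (Q -> Q)) <-> ~(Q -> Q))) <-> ((((~P <-> Q) -> (Q <-> P)) -> ((P -> (Q -> P)) <-> (P <-> Q))) <-> (((P -> P) -> Q) <-> (P <-> (Q -> Q))))) = ~1/2 = 1/2

1/2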